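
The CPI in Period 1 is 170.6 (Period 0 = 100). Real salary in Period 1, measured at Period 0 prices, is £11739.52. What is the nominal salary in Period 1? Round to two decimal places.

20027.62

Nominal = Real × (Index/100) = 11739.52 × (170.6/100)
        = 11739.52 × 1.706 = 20027.6211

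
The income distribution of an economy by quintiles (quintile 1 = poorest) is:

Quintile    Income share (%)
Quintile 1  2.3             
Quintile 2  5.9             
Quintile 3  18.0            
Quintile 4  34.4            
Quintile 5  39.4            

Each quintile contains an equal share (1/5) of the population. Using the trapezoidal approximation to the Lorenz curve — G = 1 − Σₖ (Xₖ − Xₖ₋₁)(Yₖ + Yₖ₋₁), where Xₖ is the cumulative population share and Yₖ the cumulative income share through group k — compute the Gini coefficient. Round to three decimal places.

0.411

Cumulative income shares Yₖ: 0.0230, 0.0820, 0.2620, 0.6060, 1.0000
Σ (Xₖ−Xₖ₋₁)(Yₖ+Yₖ₋₁) = (1/5)(0.0230+0.0000) + (1/5)(0.0820+0.0230) + (1/5)(0.2620+0.0820) + (1/5)(0.6060+0.2620) + (1/5)(1.0000+0.6060)
  = 0.0046 + 0.0210 + 0.0688 + 0.1736 + 0.3212 = 0.5892
G = 1 − 0.5892 = 0.4108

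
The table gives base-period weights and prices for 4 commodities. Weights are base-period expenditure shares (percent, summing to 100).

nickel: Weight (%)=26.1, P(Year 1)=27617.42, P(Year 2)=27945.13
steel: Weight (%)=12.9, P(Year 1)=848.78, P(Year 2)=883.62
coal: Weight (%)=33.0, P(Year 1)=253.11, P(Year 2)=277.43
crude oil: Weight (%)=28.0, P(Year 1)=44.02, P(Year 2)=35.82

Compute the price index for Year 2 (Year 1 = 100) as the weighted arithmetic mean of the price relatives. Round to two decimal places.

98.79

nickel: 26.1 × (27945.13/27617.42) = 26.1 × 1.011866 = 26.4097
steel: 12.9 × (883.62/848.78) = 12.9 × 1.041047 = 13.4295
coal: 33.0 × (277.43/253.11) = 33.0 × 1.096085 = 36.1708
crude oil: 28.0 × (35.82/44.02) = 28.0 × 0.813721 = 22.7842
Index = Σ wᵢ·(p₁ᵢ/p₀ᵢ) = 26.4097 + 13.4295 + 36.1708 + 22.7842 = 98.7942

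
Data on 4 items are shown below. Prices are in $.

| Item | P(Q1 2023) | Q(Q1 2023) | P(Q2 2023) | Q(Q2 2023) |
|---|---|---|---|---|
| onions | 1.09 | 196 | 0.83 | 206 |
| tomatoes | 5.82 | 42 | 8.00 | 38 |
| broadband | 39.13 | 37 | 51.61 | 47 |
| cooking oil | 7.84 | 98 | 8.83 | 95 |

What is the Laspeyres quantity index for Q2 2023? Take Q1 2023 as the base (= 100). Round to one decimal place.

113.3

Laspeyres quantity index uses base-period prices as weights.
ΣP(Q1 2023)·Q(Q2 2023) = 1.09×206 + 5.82×38 + 39.13×47 + 7.84×95 = 224.54 + 221.16 + 1839.11 + 744.8 = 3029.61
ΣP(Q1 2023)·Q(Q1 2023) = 1.09×196 + 5.82×42 + 39.13×37 + 7.84×98 = 213.64 + 244.44 + 1447.81 + 768.32 = 2674.21
Index = 3029.61 / 2674.21 × 100 = 113.2899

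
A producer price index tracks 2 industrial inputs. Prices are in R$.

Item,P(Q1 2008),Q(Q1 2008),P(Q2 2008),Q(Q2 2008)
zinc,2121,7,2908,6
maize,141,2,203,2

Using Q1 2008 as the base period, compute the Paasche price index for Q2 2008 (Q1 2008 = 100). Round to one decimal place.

Paasche price index uses current-period quantities as weights.
ΣP(Q2 2008)·Q(Q2 2008) = 2908×6 + 203×2 = 17448 + 406 = 17854
ΣP(Q1 2008)·Q(Q2 2008) = 2121×6 + 141×2 = 12726 + 282 = 13008
Index = 17854 / 13008 × 100 = 137.2540

137.3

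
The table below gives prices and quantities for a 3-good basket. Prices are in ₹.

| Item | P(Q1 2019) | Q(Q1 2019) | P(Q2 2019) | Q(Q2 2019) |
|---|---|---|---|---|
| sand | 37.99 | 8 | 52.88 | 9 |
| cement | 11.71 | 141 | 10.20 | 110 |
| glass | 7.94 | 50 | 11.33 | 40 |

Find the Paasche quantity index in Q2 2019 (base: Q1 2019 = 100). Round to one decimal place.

Paasche quantity index uses current-period prices as weights.
ΣP(Q2 2019)·Q(Q2 2019) = 52.88×9 + 10.20×110 + 11.33×40 = 475.92 + 1122 + 453.2 = 2051.12
ΣP(Q2 2019)·Q(Q1 2019) = 52.88×8 + 10.20×141 + 11.33×50 = 423.04 + 1438.2 + 566.5 = 2427.74
Index = 2051.12 / 2427.74 × 100 = 84.4868

84.5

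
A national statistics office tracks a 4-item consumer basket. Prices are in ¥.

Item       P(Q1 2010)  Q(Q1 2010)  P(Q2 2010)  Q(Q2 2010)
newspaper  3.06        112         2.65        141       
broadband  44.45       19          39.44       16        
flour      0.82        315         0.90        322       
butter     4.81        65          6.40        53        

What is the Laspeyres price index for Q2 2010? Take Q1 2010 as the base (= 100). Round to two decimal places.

Laspeyres price index uses base-period quantities as weights.
ΣP(Q2 2010)·Q(Q1 2010) = 2.65×112 + 39.44×19 + 0.90×315 + 6.40×65 = 296.8 + 749.36 + 283.5 + 416 = 1745.66
ΣP(Q1 2010)·Q(Q1 2010) = 3.06×112 + 44.45×19 + 0.82×315 + 4.81×65 = 342.72 + 844.55 + 258.3 + 312.65 = 1758.22
Index = 1745.66 / 1758.22 × 100 = 99.2856

99.29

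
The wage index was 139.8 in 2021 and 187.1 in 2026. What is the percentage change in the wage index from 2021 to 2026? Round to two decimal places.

33.83%

Change = (187.1 − 139.8) / 139.8 × 100
       = 47.3 / 139.8 × 100 = 33.8340%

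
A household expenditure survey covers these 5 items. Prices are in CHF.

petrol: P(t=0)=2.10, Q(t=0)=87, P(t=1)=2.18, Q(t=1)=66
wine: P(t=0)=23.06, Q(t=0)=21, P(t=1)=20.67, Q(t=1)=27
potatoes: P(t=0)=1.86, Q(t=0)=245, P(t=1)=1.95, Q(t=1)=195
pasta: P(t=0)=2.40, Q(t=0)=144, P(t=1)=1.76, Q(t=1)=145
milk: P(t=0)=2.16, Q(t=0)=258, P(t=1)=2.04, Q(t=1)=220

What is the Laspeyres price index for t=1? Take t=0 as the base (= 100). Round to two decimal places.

Laspeyres price index uses base-period quantities as weights.
ΣP(t=1)·Q(t=0) = 2.18×87 + 20.67×21 + 1.95×245 + 1.76×144 + 2.04×258 = 189.66 + 434.07 + 477.75 + 253.44 + 526.32 = 1881.24
ΣP(t=0)·Q(t=0) = 2.10×87 + 23.06×21 + 1.86×245 + 2.40×144 + 2.16×258 = 182.7 + 484.26 + 455.7 + 345.6 + 557.28 = 2025.54
Index = 1881.24 / 2025.54 × 100 = 92.8760

92.88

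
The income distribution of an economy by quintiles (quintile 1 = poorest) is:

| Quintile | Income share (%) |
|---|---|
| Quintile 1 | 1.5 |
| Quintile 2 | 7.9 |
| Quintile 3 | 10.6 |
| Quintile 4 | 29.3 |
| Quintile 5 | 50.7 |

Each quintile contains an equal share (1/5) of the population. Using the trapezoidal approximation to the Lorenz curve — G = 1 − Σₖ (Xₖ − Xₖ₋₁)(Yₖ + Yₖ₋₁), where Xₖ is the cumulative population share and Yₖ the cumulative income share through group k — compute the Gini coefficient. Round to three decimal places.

Cumulative income shares Yₖ: 0.0150, 0.0940, 0.2000, 0.4930, 1.0000
Σ (Xₖ−Xₖ₋₁)(Yₖ+Yₖ₋₁) = (1/5)(0.0150+0.0000) + (1/5)(0.0940+0.0150) + (1/5)(0.2000+0.0940) + (1/5)(0.4930+0.2000) + (1/5)(1.0000+0.4930)
  = 0.0030 + 0.0218 + 0.0588 + 0.1386 + 0.2986 = 0.5208
G = 1 − 0.5208 = 0.4792

0.479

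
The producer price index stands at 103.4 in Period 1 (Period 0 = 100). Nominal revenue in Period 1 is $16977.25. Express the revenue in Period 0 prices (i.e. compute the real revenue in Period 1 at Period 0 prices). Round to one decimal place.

16419.0

Real = Nominal ÷ (Index/100) = 16977.25 ÷ (103.4/100)
     = 16977.25 ÷ 1.034 = 16419.0039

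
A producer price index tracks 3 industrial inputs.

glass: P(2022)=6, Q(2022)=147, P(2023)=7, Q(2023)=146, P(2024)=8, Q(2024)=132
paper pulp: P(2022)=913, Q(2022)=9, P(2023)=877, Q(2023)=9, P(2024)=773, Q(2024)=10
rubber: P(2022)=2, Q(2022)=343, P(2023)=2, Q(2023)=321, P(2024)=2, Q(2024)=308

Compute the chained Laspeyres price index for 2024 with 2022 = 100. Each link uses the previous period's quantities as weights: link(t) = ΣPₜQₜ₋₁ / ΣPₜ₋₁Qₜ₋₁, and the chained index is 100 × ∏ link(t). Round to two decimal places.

Link 2022→2023:
ΣP(2023)Q(2022) = 7×147 + 877×9 + 2×343 = 1029 + 7893 + 686 = 9608
ΣP(2022)Q(2022) = 6×147 + 913×9 + 2×343 = 882 + 8217 + 686 = 9785
link = 9608/9785 = 0.981911
Link 2023→2024:
ΣP(2024)Q(2023) = 8×146 + 773×9 + 2×321 = 1168 + 6957 + 642 = 8767
ΣP(2023)Q(2023) = 7×146 + 877×9 + 2×321 = 1022 + 7893 + 642 = 9557
link = 8767/9557 = 0.917338
Chained index = 100 × 0.981911 × 0.917338 = 90.0744

90.07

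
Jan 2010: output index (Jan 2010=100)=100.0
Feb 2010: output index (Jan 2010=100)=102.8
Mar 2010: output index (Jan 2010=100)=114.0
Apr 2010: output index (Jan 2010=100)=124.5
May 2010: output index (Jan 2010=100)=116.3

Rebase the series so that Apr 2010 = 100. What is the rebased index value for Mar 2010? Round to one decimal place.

91.6

Rebased(Mar 2010) = 114.0 / 124.5 × 100 = 91.5663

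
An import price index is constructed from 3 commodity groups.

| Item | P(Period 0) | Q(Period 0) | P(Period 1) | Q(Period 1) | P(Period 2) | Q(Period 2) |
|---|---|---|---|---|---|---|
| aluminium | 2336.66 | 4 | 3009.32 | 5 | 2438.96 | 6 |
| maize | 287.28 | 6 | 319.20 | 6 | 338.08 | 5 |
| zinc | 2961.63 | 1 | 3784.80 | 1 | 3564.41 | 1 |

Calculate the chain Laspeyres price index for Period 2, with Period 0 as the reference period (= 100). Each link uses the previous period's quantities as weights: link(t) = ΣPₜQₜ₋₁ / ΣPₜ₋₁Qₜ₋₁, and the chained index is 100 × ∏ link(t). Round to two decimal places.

108.38

Link Period 0→Period 1:
ΣP(Period 1)Q(Period 0) = 3009.32×4 + 319.20×6 + 3784.80×1 = 12037.28 + 1915.2 + 3784.8 = 17737.28
ΣP(Period 0)Q(Period 0) = 2336.66×4 + 287.28×6 + 2961.63×1 = 9346.64 + 1723.68 + 2961.63 = 14031.95
link = 17737.28/14031.95 = 1.264064
Link Period 1→Period 2:
ΣP(Period 2)Q(Period 1) = 2438.96×5 + 338.08×6 + 3564.41×1 = 12194.8 + 2028.48 + 3564.41 = 17787.69
ΣP(Period 1)Q(Period 1) = 3009.32×5 + 319.20×6 + 3784.80×1 = 15046.6 + 1915.2 + 3784.8 = 20746.6
link = 17787.69/20746.6 = 0.857379
Chained index = 100 × 1.264064 × 0.857379 = 108.3781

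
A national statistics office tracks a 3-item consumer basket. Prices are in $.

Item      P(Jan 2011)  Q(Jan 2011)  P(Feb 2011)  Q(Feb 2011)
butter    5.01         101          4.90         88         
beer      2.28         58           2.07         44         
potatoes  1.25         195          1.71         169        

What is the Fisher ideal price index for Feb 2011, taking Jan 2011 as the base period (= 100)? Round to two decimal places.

107.67

Laspeyres component (base-period weights):
ΣP(Feb 2011)Q(Jan 2011) = 4.90×101 + 2.07×58 + 1.71×195 = 494.9 + 120.06 + 333.45 = 948.41
ΣP(Jan 2011)Q(Jan 2011) = 5.01×101 + 2.28×58 + 1.25×195 = 506.01 + 132.24 + 243.75 = 882
L = 948.41 / 882 × 100 = 107.5295
Paasche component (current-period weights):
ΣP(Feb 2011)Q(Feb 2011) = 4.90×88 + 2.07×44 + 1.71×169 = 431.2 + 91.08 + 288.99 = 811.27
ΣP(Jan 2011)Q(Feb 2011) = 5.01×88 + 2.28×44 + 1.25×169 = 440.88 + 100.32 + 211.25 = 752.45
P = 811.27 / 752.45 × 100 = 107.8171
Fisher = √(L × P) = √(107.5295 × 107.8171) = 107.6732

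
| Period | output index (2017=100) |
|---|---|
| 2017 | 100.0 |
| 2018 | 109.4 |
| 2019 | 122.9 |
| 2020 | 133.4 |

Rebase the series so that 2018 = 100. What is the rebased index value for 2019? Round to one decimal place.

112.3

Rebased(2019) = 122.9 / 109.4 × 100 = 112.3400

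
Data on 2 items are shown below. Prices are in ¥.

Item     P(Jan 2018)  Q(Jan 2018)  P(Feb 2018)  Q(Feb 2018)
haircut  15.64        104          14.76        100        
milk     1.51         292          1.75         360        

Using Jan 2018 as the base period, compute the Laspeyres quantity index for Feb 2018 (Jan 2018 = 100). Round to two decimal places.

Laspeyres quantity index uses base-period prices as weights.
ΣP(Jan 2018)·Q(Feb 2018) = 15.64×100 + 1.51×360 = 1564 + 543.6 = 2107.6
ΣP(Jan 2018)·Q(Jan 2018) = 15.64×104 + 1.51×292 = 1626.56 + 440.92 = 2067.48
Index = 2107.6 / 2067.48 × 100 = 101.9405

101.94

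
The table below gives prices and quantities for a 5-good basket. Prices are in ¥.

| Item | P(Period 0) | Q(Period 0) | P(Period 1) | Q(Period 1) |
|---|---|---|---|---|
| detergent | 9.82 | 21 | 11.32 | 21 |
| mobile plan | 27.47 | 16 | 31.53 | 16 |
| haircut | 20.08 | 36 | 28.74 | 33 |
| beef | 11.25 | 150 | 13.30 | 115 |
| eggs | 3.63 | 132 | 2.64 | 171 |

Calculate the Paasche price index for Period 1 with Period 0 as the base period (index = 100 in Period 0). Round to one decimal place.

Paasche price index uses current-period quantities as weights.
ΣP(Period 1)·Q(Period 1) = 11.32×21 + 31.53×16 + 28.74×33 + 13.30×115 + 2.64×171 = 237.72 + 504.48 + 948.42 + 1529.5 + 451.44 = 3671.56
ΣP(Period 0)·Q(Period 1) = 9.82×21 + 27.47×16 + 20.08×33 + 11.25×115 + 3.63×171 = 206.22 + 439.52 + 662.64 + 1293.75 + 620.73 = 3222.86
Index = 3671.56 / 3222.86 × 100 = 113.9224

113.9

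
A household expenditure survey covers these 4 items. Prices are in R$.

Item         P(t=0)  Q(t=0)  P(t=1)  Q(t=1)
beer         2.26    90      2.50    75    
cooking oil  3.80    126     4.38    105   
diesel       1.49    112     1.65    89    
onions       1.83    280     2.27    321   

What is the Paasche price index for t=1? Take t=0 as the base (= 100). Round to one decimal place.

Paasche price index uses current-period quantities as weights.
ΣP(t=1)·Q(t=1) = 2.50×75 + 4.38×105 + 1.65×89 + 2.27×321 = 187.5 + 459.9 + 146.85 + 728.67 = 1522.92
ΣP(t=0)·Q(t=1) = 2.26×75 + 3.80×105 + 1.49×89 + 1.83×321 = 169.5 + 399 + 132.61 + 587.43 = 1288.54
Index = 1522.92 / 1288.54 × 100 = 118.1896

118.2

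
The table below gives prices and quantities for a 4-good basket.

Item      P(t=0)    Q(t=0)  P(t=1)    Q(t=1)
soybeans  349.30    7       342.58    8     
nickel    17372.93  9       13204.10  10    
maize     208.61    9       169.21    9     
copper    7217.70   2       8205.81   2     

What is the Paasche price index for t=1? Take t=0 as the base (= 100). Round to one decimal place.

79.2

Paasche price index uses current-period quantities as weights.
ΣP(t=1)·Q(t=1) = 342.58×8 + 13204.10×10 + 169.21×9 + 8205.81×2 = 2740.64 + 132041 + 1522.89 + 16411.62 = 152716.15
ΣP(t=0)·Q(t=1) = 349.30×8 + 17372.93×10 + 208.61×9 + 7217.70×2 = 2794.4 + 173729.3 + 1877.49 + 14435.4 = 192836.59
Index = 152716.15 / 192836.59 × 100 = 79.1946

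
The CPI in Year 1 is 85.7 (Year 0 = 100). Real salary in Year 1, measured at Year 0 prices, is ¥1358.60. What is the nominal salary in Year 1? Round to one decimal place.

1164.3

Nominal = Real × (Index/100) = 1358.60 × (85.7/100)
        = 1358.60 × 0.857 = 1164.3202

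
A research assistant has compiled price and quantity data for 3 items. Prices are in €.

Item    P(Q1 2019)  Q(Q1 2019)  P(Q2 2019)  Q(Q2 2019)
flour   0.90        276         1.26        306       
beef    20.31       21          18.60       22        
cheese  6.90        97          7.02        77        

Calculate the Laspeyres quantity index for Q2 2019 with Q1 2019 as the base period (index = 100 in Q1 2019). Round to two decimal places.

Laspeyres quantity index uses base-period prices as weights.
ΣP(Q1 2019)·Q(Q2 2019) = 0.90×306 + 20.31×22 + 6.90×77 = 275.4 + 446.82 + 531.3 = 1253.52
ΣP(Q1 2019)·Q(Q1 2019) = 0.90×276 + 20.31×21 + 6.90×97 = 248.4 + 426.51 + 669.3 = 1344.21
Index = 1253.52 / 1344.21 × 100 = 93.2533

93.25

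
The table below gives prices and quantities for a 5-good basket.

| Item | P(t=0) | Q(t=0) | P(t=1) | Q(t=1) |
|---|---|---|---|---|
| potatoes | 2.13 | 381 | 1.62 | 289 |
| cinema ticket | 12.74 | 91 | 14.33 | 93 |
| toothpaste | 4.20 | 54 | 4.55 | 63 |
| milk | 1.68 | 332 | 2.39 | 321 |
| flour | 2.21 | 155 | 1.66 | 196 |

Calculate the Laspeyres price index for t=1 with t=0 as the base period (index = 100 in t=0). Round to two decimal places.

Laspeyres price index uses base-period quantities as weights.
ΣP(t=1)·Q(t=0) = 1.62×381 + 14.33×91 + 4.55×54 + 2.39×332 + 1.66×155 = 617.22 + 1304.03 + 245.7 + 793.48 + 257.3 = 3217.73
ΣP(t=0)·Q(t=0) = 2.13×381 + 12.74×91 + 4.20×54 + 1.68×332 + 2.21×155 = 811.53 + 1159.34 + 226.8 + 557.76 + 342.55 = 3097.98
Index = 3217.73 / 3097.98 × 100 = 103.8654

103.87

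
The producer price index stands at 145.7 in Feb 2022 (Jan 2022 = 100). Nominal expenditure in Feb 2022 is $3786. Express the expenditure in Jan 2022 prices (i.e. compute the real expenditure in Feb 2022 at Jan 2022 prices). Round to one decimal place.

Real = Nominal ÷ (Index/100) = 3786 ÷ (145.7/100)
     = 3786 ÷ 1.457 = 2598.4900

2598.5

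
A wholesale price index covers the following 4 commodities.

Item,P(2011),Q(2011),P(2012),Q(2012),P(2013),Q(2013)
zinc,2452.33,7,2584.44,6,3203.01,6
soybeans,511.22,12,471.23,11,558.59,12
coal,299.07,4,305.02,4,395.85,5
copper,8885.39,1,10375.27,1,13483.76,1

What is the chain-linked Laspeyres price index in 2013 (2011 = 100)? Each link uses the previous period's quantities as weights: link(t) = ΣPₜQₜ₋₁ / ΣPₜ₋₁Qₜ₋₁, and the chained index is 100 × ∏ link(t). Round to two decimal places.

Link 2011→2012:
ΣP(2012)Q(2011) = 2584.44×7 + 471.23×12 + 305.02×4 + 10375.27×1 = 18091.08 + 5654.76 + 1220.08 + 10375.27 = 35341.19
ΣP(2011)Q(2011) = 2452.33×7 + 511.22×12 + 299.07×4 + 8885.39×1 = 17166.31 + 6134.64 + 1196.28 + 8885.39 = 33382.62
link = 35341.19/33382.62 = 1.058670
Link 2012→2013:
ΣP(2013)Q(2012) = 3203.01×6 + 558.59×11 + 395.85×4 + 13483.76×1 = 19218.06 + 6144.49 + 1583.4 + 13483.76 = 40429.71
ΣP(2012)Q(2012) = 2584.44×6 + 471.23×11 + 305.02×4 + 10375.27×1 = 15506.64 + 5183.53 + 1220.08 + 10375.27 = 32285.52
link = 40429.71/32285.52 = 1.252255
Chained index = 100 × 1.058670 × 1.252255 = 132.5725

132.57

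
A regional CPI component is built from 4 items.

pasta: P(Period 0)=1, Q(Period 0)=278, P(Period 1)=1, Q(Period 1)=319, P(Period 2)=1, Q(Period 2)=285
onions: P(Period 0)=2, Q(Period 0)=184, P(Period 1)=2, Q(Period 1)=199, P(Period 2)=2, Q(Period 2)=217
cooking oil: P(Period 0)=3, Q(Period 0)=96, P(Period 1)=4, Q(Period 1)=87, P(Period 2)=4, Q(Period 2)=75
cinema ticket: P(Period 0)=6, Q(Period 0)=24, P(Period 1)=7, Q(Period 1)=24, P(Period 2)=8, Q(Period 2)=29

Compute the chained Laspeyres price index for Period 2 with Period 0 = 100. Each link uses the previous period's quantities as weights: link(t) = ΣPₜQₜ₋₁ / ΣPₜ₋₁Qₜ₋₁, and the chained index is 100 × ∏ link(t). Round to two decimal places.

Link Period 0→Period 1:
ΣP(Period 1)Q(Period 0) = 1×278 + 2×184 + 4×96 + 7×24 = 278 + 368 + 384 + 168 = 1198
ΣP(Period 0)Q(Period 0) = 1×278 + 2×184 + 3×96 + 6×24 = 278 + 368 + 288 + 144 = 1078
link = 1198/1078 = 1.111317
Link Period 1→Period 2:
ΣP(Period 2)Q(Period 1) = 1×319 + 2×199 + 4×87 + 8×24 = 319 + 398 + 348 + 192 = 1257
ΣP(Period 1)Q(Period 1) = 1×319 + 2×199 + 4×87 + 7×24 = 319 + 398 + 348 + 168 = 1233
link = 1257/1233 = 1.019465
Chained index = 100 × 1.111317 × 1.019465 = 113.2949

113.29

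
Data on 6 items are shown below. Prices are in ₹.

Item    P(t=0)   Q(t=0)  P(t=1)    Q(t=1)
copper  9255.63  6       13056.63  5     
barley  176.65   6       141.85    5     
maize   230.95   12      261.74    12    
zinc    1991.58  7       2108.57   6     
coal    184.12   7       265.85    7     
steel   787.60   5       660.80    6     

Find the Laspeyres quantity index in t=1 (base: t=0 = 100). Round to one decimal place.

86.5

Laspeyres quantity index uses base-period prices as weights.
ΣP(t=0)·Q(t=1) = 9255.63×5 + 176.65×5 + 230.95×12 + 1991.58×6 + 184.12×7 + 787.60×6 = 46278.15 + 883.25 + 2771.4 + 11949.48 + 1288.84 + 4725.6 = 67896.72
ΣP(t=0)·Q(t=0) = 9255.63×6 + 176.65×6 + 230.95×12 + 1991.58×7 + 184.12×7 + 787.60×5 = 55533.78 + 1059.9 + 2771.4 + 13941.06 + 1288.84 + 3938 = 78532.98
Index = 67896.72 / 78532.98 × 100 = 86.4563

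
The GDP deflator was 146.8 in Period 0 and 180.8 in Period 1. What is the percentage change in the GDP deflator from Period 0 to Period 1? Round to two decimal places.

Change = (180.8 − 146.8) / 146.8 × 100
       = 34.0 / 146.8 × 100 = 23.1608%

23.16%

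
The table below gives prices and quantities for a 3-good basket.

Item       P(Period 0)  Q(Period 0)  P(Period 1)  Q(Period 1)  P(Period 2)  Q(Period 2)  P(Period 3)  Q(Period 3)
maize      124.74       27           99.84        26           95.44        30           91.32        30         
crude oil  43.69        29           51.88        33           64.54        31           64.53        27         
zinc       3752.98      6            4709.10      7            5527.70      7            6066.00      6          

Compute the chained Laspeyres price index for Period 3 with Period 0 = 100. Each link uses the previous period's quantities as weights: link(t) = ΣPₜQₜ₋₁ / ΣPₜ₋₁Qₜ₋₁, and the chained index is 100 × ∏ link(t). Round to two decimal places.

150.49

Link Period 0→Period 1:
ΣP(Period 1)Q(Period 0) = 99.84×27 + 51.88×29 + 4709.10×6 = 2695.68 + 1504.52 + 28254.6 = 32454.8
ΣP(Period 0)Q(Period 0) = 124.74×27 + 43.69×29 + 3752.98×6 = 3367.98 + 1267.01 + 22517.88 = 27152.87
link = 32454.8/27152.87 = 1.195262
Link Period 1→Period 2:
ΣP(Period 2)Q(Period 1) = 95.44×26 + 64.54×33 + 5527.70×7 = 2481.44 + 2129.82 + 38693.9 = 43305.16
ΣP(Period 1)Q(Period 1) = 99.84×26 + 51.88×33 + 4709.10×7 = 2595.84 + 1712.04 + 32963.7 = 37271.58
link = 43305.16/37271.58 = 1.161882
Link Period 2→Period 3:
ΣP(Period 3)Q(Period 2) = 91.32×30 + 64.53×31 + 6066.00×7 = 2739.6 + 2000.43 + 42462 = 47202.03
ΣP(Period 2)Q(Period 2) = 95.44×30 + 64.54×31 + 5527.70×7 = 2863.2 + 2000.74 + 38693.9 = 43557.84
link = 47202.03/43557.84 = 1.083663
Chained index = 100 × 1.195262 × 1.161882 × 1.083663 = 150.4941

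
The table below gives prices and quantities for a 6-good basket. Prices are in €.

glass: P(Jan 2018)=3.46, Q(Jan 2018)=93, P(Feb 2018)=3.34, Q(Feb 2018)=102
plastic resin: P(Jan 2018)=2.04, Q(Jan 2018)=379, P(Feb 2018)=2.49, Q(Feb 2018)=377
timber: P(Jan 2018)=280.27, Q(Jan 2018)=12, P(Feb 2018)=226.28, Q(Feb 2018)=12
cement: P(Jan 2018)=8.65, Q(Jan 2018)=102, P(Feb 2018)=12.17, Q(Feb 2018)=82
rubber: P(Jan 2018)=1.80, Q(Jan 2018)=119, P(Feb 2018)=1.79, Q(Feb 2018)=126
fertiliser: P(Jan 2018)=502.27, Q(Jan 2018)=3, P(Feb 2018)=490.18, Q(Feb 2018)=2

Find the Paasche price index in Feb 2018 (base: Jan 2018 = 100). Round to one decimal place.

96.5

Paasche price index uses current-period quantities as weights.
ΣP(Feb 2018)·Q(Feb 2018) = 3.34×102 + 2.49×377 + 226.28×12 + 12.17×82 + 1.79×126 + 490.18×2 = 340.68 + 938.73 + 2715.36 + 997.94 + 225.54 + 980.36 = 6198.61
ΣP(Jan 2018)·Q(Feb 2018) = 3.46×102 + 2.04×377 + 280.27×12 + 8.65×82 + 1.80×126 + 502.27×2 = 352.92 + 769.08 + 3363.24 + 709.3 + 226.8 + 1004.54 = 6425.88
Index = 6198.61 / 6425.88 × 100 = 96.4632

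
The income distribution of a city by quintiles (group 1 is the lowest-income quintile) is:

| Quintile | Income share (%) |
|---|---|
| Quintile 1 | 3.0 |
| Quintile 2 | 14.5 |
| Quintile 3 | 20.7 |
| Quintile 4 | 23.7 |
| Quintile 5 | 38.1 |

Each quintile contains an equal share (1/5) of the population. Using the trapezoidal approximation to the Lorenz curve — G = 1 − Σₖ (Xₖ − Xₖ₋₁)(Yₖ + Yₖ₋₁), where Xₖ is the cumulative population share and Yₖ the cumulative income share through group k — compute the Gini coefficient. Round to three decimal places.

Cumulative income shares Yₖ: 0.0300, 0.1750, 0.3820, 0.6190, 1.0000
Σ (Xₖ−Xₖ₋₁)(Yₖ+Yₖ₋₁) = (1/5)(0.0300+0.0000) + (1/5)(0.1750+0.0300) + (1/5)(0.3820+0.1750) + (1/5)(0.6190+0.3820) + (1/5)(1.0000+0.6190)
  = 0.0060 + 0.0410 + 0.1114 + 0.2002 + 0.3238 = 0.6824
G = 1 − 0.6824 = 0.3176

0.318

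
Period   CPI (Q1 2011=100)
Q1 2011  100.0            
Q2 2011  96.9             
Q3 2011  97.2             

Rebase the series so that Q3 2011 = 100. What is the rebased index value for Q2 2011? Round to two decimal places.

99.69

Rebased(Q2 2011) = 96.9 / 97.2 × 100 = 99.6914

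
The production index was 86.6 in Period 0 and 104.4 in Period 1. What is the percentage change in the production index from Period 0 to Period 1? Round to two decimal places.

20.55%

Change = (104.4 − 86.6) / 86.6 × 100
       = 17.8 / 86.6 × 100 = 20.5543%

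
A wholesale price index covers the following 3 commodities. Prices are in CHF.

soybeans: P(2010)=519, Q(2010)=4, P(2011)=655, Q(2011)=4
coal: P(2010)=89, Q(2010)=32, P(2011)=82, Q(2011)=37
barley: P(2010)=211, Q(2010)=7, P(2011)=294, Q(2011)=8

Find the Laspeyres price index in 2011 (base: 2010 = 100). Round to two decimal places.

114.08

Laspeyres price index uses base-period quantities as weights.
ΣP(2011)·Q(2010) = 655×4 + 82×32 + 294×7 = 2620 + 2624 + 2058 = 7302
ΣP(2010)·Q(2010) = 519×4 + 89×32 + 211×7 = 2076 + 2848 + 1477 = 6401
Index = 7302 / 6401 × 100 = 114.0759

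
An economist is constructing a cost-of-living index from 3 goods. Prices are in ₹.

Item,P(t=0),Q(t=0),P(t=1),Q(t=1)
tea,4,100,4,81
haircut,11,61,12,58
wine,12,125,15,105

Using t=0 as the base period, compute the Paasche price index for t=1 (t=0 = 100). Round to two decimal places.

Paasche price index uses current-period quantities as weights.
ΣP(t=1)·Q(t=1) = 4×81 + 12×58 + 15×105 = 324 + 696 + 1575 = 2595
ΣP(t=0)·Q(t=1) = 4×81 + 11×58 + 12×105 = 324 + 638 + 1260 = 2222
Index = 2595 / 2222 × 100 = 116.7867

116.79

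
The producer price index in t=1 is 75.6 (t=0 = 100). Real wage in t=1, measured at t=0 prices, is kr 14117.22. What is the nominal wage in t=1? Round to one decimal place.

10672.6

Nominal = Real × (Index/100) = 14117.22 × (75.6/100)
        = 14117.22 × 0.756 = 10672.6183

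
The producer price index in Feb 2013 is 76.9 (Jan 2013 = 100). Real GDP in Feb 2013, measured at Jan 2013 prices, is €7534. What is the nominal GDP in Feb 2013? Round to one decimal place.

5793.6

Nominal = Real × (Index/100) = 7534 × (76.9/100)
        = 7534 × 0.769 = 5793.6460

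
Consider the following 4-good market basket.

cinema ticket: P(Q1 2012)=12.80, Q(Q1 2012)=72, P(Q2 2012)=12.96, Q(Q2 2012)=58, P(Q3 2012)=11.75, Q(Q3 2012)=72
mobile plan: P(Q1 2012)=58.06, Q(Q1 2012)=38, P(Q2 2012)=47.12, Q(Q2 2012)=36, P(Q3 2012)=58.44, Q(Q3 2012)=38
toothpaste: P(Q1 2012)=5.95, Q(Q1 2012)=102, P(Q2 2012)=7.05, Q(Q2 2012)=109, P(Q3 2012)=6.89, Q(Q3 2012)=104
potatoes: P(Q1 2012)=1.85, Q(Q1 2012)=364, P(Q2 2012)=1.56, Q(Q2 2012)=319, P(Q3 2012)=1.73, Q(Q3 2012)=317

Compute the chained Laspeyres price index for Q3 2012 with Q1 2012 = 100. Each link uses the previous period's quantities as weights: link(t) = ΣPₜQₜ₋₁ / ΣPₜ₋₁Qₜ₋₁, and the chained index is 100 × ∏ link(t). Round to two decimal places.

Link Q1 2012→Q2 2012:
ΣP(Q2 2012)Q(Q1 2012) = 12.96×72 + 47.12×38 + 7.05×102 + 1.56×364 = 933.12 + 1790.56 + 719.1 + 567.84 = 4010.62
ΣP(Q1 2012)Q(Q1 2012) = 12.80×72 + 58.06×38 + 5.95×102 + 1.85×364 = 921.6 + 2206.28 + 606.9 + 673.4 = 4408.18
link = 4010.62/4408.18 = 0.909813
Link Q2 2012→Q3 2012:
ΣP(Q3 2012)Q(Q2 2012) = 11.75×58 + 58.44×36 + 6.89×109 + 1.73×319 = 681.5 + 2103.84 + 751.01 + 551.87 = 4088.22
ΣP(Q2 2012)Q(Q2 2012) = 12.96×58 + 47.12×36 + 7.05×109 + 1.56×319 = 751.68 + 1696.32 + 768.45 + 497.64 = 3714.09
link = 4088.22/3714.09 = 1.100733
Chained index = 100 × 0.909813 × 1.100733 = 100.1461

100.15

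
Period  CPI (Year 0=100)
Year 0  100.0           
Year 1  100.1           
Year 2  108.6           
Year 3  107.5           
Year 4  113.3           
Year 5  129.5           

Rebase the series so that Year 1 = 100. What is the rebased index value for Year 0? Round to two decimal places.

99.90

Rebased(Year 0) = 100.0 / 100.1 × 100 = 99.9001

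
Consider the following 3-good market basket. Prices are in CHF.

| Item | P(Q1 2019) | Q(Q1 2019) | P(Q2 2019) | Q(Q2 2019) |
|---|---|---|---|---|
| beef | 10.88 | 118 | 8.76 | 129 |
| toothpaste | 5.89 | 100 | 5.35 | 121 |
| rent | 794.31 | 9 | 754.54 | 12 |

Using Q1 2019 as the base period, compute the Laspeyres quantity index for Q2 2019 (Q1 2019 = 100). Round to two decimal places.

129.11

Laspeyres quantity index uses base-period prices as weights.
ΣP(Q1 2019)·Q(Q2 2019) = 10.88×129 + 5.89×121 + 794.31×12 = 1403.52 + 712.69 + 9531.72 = 11647.93
ΣP(Q1 2019)·Q(Q1 2019) = 10.88×118 + 5.89×100 + 794.31×9 = 1283.84 + 589 + 7148.79 = 9021.63
Index = 11647.93 / 9021.63 × 100 = 129.1111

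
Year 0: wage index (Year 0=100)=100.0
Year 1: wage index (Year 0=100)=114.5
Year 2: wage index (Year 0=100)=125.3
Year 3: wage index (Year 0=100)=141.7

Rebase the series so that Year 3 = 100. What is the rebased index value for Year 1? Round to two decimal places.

80.80

Rebased(Year 1) = 114.5 / 141.7 × 100 = 80.8045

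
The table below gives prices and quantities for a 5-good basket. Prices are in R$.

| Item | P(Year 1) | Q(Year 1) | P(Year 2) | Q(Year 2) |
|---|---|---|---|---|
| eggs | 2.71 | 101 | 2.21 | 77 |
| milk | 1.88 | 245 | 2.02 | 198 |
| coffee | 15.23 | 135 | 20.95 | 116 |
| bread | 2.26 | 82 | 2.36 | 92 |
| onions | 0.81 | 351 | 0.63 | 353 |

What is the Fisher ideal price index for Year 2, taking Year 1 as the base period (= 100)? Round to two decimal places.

Laspeyres component (base-period weights):
ΣP(Year 2)Q(Year 1) = 2.21×101 + 2.02×245 + 20.95×135 + 2.36×82 + 0.63×351 = 223.21 + 494.9 + 2828.25 + 193.52 + 221.13 = 3961.01
ΣP(Year 1)Q(Year 1) = 2.71×101 + 1.88×245 + 15.23×135 + 2.26×82 + 0.81×351 = 273.71 + 460.6 + 2056.05 + 185.32 + 284.31 = 3259.99
L = 3961.01 / 3259.99 × 100 = 121.5037
Paasche component (current-period weights):
ΣP(Year 2)Q(Year 2) = 2.21×77 + 2.02×198 + 20.95×116 + 2.36×92 + 0.63×353 = 170.17 + 399.96 + 2430.2 + 217.12 + 222.39 = 3439.84
ΣP(Year 1)Q(Year 2) = 2.71×77 + 1.88×198 + 15.23×116 + 2.26×92 + 0.81×353 = 208.67 + 372.24 + 1766.68 + 207.92 + 285.93 = 2841.44
P = 3439.84 / 2841.44 × 100 = 121.0597
Fisher = √(L × P) = √(121.5037 × 121.0597) = 121.2815

121.28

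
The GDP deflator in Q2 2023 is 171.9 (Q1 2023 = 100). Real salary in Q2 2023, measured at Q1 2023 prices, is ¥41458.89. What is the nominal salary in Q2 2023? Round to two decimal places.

71267.83

Nominal = Real × (Index/100) = 41458.89 × (171.9/100)
        = 41458.89 × 1.719 = 71267.8319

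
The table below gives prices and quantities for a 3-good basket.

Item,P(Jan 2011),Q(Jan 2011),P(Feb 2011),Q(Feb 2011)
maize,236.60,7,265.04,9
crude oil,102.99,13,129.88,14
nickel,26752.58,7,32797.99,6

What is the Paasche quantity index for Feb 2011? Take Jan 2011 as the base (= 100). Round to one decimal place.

Paasche quantity index uses current-period prices as weights.
ΣP(Feb 2011)·Q(Feb 2011) = 265.04×9 + 129.88×14 + 32797.99×6 = 2385.36 + 1818.32 + 196787.94 = 200991.62
ΣP(Feb 2011)·Q(Jan 2011) = 265.04×7 + 129.88×13 + 32797.99×7 = 1855.28 + 1688.44 + 229585.93 = 233129.65
Index = 200991.62 / 233129.65 × 100 = 86.2145

86.2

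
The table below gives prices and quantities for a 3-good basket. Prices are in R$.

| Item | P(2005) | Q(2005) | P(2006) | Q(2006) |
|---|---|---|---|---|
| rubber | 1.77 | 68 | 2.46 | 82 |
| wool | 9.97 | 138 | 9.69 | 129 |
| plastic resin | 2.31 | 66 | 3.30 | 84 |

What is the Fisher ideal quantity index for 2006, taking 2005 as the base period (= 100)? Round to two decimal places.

Laspeyres component (base-period weights):
ΣP(2005)Q(2006) = 1.77×82 + 9.97×129 + 2.31×84 = 145.14 + 1286.13 + 194.04 = 1625.31
ΣP(2005)Q(2005) = 1.77×68 + 9.97×138 + 2.31×66 = 120.36 + 1375.86 + 152.46 = 1648.68
L = 1625.31 / 1648.68 × 100 = 98.5825
Paasche component (current-period weights):
ΣP(2006)Q(2006) = 2.46×82 + 9.69×129 + 3.30×84 = 201.72 + 1250.01 + 277.2 = 1728.93
ΣP(2006)Q(2005) = 2.46×68 + 9.69×138 + 3.30×66 = 167.28 + 1337.22 + 217.8 = 1722.3
P = 1728.93 / 1722.3 × 100 = 100.3850
Fisher = √(L × P) = √(98.5825 × 100.3850) = 99.4796

99.48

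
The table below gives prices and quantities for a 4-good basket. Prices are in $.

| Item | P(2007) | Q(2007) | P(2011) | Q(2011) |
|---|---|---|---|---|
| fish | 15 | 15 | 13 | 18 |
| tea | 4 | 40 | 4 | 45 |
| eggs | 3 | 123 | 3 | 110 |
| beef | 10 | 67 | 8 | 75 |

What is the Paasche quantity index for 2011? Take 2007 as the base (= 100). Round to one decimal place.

Paasche quantity index uses current-period prices as weights.
ΣP(2011)·Q(2011) = 13×18 + 4×45 + 3×110 + 8×75 = 234 + 180 + 330 + 600 = 1344
ΣP(2011)·Q(2007) = 13×15 + 4×40 + 3×123 + 8×67 = 195 + 160 + 369 + 536 = 1260
Index = 1344 / 1260 × 100 = 106.6667

106.7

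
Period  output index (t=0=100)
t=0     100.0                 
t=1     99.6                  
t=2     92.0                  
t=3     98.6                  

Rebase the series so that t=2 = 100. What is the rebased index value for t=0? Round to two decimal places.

Rebased(t=0) = 100.0 / 92.0 × 100 = 108.6957

108.70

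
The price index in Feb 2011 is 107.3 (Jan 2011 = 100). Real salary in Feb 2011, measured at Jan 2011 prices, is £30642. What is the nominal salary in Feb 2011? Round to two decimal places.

32878.87

Nominal = Real × (Index/100) = 30642 × (107.3/100)
        = 30642 × 1.073 = 32878.8660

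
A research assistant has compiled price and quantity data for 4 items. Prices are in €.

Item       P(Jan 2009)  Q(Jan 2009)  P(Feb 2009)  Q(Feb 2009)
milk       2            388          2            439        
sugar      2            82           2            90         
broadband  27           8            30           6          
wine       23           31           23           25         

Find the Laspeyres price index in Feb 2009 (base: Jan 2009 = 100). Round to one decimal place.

101.3

Laspeyres price index uses base-period quantities as weights.
ΣP(Feb 2009)·Q(Jan 2009) = 2×388 + 2×82 + 30×8 + 23×31 = 776 + 164 + 240 + 713 = 1893
ΣP(Jan 2009)·Q(Jan 2009) = 2×388 + 2×82 + 27×8 + 23×31 = 776 + 164 + 216 + 713 = 1869
Index = 1893 / 1869 × 100 = 101.2841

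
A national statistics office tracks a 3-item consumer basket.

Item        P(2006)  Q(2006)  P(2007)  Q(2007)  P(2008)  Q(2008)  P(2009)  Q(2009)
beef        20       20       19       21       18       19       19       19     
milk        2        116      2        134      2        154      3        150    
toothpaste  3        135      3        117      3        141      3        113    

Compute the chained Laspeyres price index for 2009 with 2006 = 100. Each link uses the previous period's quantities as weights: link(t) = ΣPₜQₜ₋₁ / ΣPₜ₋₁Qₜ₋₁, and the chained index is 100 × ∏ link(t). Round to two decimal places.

111.53

Link 2006→2007:
ΣP(2007)Q(2006) = 19×20 + 2×116 + 3×135 = 380 + 232 + 405 = 1017
ΣP(2006)Q(2006) = 20×20 + 2×116 + 3×135 = 400 + 232 + 405 = 1037
link = 1017/1037 = 0.980714
Link 2007→2008:
ΣP(2008)Q(2007) = 18×21 + 2×134 + 3×117 = 378 + 268 + 351 = 997
ΣP(2007)Q(2007) = 19×21 + 2×134 + 3×117 = 399 + 268 + 351 = 1018
link = 997/1018 = 0.979371
Link 2008→2009:
ΣP(2009)Q(2008) = 19×19 + 3×154 + 3×141 = 361 + 462 + 423 = 1246
ΣP(2008)Q(2008) = 18×19 + 2×154 + 3×141 = 342 + 308 + 423 = 1073
link = 1246/1073 = 1.161230
Chained index = 100 × 0.980714 × 0.979371 × 1.161230 = 111.5342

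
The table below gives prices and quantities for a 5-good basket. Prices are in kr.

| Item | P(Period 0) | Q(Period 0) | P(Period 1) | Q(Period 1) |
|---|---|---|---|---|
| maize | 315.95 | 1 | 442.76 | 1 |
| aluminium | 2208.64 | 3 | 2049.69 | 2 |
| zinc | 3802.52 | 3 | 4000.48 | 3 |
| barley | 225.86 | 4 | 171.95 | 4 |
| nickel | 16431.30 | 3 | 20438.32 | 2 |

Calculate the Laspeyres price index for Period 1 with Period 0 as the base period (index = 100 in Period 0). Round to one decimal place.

117.6

Laspeyres price index uses base-period quantities as weights.
ΣP(Period 1)·Q(Period 0) = 442.76×1 + 2049.69×3 + 4000.48×3 + 171.95×4 + 20438.32×3 = 442.76 + 6149.07 + 12001.44 + 687.8 + 61314.96 = 80596.03
ΣP(Period 0)·Q(Period 0) = 315.95×1 + 2208.64×3 + 3802.52×3 + 225.86×4 + 16431.30×3 = 315.95 + 6625.92 + 11407.56 + 903.44 + 49293.9 = 68546.77
Index = 80596.03 / 68546.77 × 100 = 117.5782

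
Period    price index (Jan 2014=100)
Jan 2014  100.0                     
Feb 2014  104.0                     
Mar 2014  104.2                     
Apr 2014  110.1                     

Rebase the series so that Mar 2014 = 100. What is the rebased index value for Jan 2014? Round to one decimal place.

Rebased(Jan 2014) = 100.0 / 104.2 × 100 = 95.9693

96.0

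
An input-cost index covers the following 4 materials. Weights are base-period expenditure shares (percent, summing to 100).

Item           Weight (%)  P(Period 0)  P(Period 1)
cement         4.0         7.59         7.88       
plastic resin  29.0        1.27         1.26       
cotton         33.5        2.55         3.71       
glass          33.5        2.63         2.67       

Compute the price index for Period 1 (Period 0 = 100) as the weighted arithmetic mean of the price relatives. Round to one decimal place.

cement: 4.0 × (7.88/7.59) = 4.0 × 1.038208 = 4.1528
plastic resin: 29.0 × (1.26/1.27) = 29.0 × 0.992126 = 28.7717
cotton: 33.5 × (3.71/2.55) = 33.5 × 1.454902 = 48.7392
glass: 33.5 × (2.67/2.63) = 33.5 × 1.015209 = 34.0095
Index = Σ wᵢ·(p₁ᵢ/p₀ᵢ) = 4.1528 + 28.7717 + 48.7392 + 34.0095 = 115.6732

115.7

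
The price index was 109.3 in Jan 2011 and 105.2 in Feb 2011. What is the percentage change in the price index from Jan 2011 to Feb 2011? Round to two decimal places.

Change = (105.2 − 109.3) / 109.3 × 100
       = -4.1 / 109.3 × 100 = -3.7511%

-3.75%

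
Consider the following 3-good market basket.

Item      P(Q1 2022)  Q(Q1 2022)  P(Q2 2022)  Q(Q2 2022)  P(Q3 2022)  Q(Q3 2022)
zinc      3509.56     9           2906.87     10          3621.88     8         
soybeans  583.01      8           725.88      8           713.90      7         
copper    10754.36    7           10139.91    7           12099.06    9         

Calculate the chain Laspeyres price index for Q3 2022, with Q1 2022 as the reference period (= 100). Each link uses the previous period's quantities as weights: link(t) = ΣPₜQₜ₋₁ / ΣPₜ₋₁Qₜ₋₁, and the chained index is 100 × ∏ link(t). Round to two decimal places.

110.41

Link Q1 2022→Q2 2022:
ΣP(Q2 2022)Q(Q1 2022) = 2906.87×9 + 725.88×8 + 10139.91×7 = 26161.83 + 5807.04 + 70979.37 = 102948.24
ΣP(Q1 2022)Q(Q1 2022) = 3509.56×9 + 583.01×8 + 10754.36×7 = 31586.04 + 4664.08 + 75280.52 = 111530.64
link = 102948.24/111530.64 = 0.923049
Link Q2 2022→Q3 2022:
ΣP(Q3 2022)Q(Q2 2022) = 3621.88×10 + 713.90×8 + 12099.06×7 = 36218.8 + 5711.2 + 84693.42 = 126623.42
ΣP(Q2 2022)Q(Q2 2022) = 2906.87×10 + 725.88×8 + 10139.91×7 = 29068.7 + 5807.04 + 70979.37 = 105855.11
link = 126623.42/105855.11 = 1.196196
Chained index = 100 × 0.923049 × 1.196196 = 110.4147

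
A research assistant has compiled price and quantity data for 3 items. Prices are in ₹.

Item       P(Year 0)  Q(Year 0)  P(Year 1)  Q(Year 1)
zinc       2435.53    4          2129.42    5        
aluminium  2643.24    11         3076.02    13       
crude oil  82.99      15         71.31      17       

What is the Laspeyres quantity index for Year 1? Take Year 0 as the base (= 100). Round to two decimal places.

119.69

Laspeyres quantity index uses base-period prices as weights.
ΣP(Year 0)·Q(Year 1) = 2435.53×5 + 2643.24×13 + 82.99×17 = 12177.65 + 34362.12 + 1410.83 = 47950.6
ΣP(Year 0)·Q(Year 0) = 2435.53×4 + 2643.24×11 + 82.99×15 = 9742.12 + 29075.64 + 1244.85 = 40062.61
Index = 47950.6 / 40062.61 × 100 = 119.6892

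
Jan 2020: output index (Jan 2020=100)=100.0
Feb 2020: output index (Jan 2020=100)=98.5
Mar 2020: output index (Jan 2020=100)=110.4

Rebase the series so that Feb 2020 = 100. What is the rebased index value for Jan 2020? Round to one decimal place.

101.5

Rebased(Jan 2020) = 100.0 / 98.5 × 100 = 101.5228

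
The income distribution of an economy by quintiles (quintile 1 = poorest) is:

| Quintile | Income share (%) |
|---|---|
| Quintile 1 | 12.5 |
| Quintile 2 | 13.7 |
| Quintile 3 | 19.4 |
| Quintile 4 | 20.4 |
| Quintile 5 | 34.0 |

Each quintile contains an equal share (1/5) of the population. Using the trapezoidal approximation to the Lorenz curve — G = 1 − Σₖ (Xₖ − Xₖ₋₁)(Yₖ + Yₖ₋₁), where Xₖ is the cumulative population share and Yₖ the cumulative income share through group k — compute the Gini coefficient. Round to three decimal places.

0.199

Cumulative income shares Yₖ: 0.1250, 0.2620, 0.4560, 0.6600, 1.0000
Σ (Xₖ−Xₖ₋₁)(Yₖ+Yₖ₋₁) = (1/5)(0.1250+0.0000) + (1/5)(0.2620+0.1250) + (1/5)(0.4560+0.2620) + (1/5)(0.6600+0.4560) + (1/5)(1.0000+0.6600)
  = 0.0250 + 0.0774 + 0.1436 + 0.2232 + 0.3320 = 0.8012
G = 1 − 0.8012 = 0.1988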